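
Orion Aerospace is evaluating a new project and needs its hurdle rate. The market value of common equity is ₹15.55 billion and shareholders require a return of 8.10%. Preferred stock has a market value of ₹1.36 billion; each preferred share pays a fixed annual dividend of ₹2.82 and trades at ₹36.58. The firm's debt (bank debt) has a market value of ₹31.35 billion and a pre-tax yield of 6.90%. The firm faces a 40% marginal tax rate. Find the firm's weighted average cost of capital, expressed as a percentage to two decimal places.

Cost of preferred: Rp = 2.82 / 36.58 = 7.7091%.
Total capital V = 15.55 + 1.36 + 31.35 = 48.26.
Equity: weight = 15.55/48.26 = 0.3222; cost = 8.1%.
Preferred: weight = 1.36/48.26 = 0.0282; cost = 7.7091%.
Bank debt: weight = 31.35/48.26 = 0.6496; after-tax cost = 6.9% × (1 − 40%) = 4.1400%.
WACC = 0.3222 × 8.1000% + 0.0282 × 7.7091% + 0.6496 × 4.1400% = 5.5165%.

5.52%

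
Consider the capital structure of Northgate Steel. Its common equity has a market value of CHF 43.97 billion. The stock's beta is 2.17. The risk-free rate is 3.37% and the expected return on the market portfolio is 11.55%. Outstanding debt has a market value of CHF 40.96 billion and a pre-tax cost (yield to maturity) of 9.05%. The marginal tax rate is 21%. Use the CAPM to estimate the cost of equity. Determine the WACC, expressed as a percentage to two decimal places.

Market risk premium = 11.55% − 3.37% = 8.18%.
Cost of equity via CAPM: Re = 3.37% + 2.17 × 8.18% = 21.1206%.
Total capital V = 43.97 + 40.96 = 84.93.
Equity: weight = 43.97/84.93 = 0.5177; cost = 21.1206%.
Debt: weight = 40.96/84.93 = 0.4823; after-tax cost = 9.05% × (1 − 21%) = 7.1495%.
WACC = 0.5177 × 21.1206% + 0.4823 × 7.1495% = 14.3826%.

14.38%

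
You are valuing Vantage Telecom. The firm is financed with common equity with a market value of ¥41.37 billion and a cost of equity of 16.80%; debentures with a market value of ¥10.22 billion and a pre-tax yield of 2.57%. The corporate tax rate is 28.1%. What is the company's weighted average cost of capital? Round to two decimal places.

13.84%

Total capital V = 41.37 + 10.22 = 51.59.
Equity: weight = 41.37/51.59 = 0.8019; cost = 16.8%.
Debentures: weight = 10.22/51.59 = 0.1981; after-tax cost = 2.57% × (1 − 28.1%) = 1.8478%.
WACC = 0.8019 × 16.8000% + 0.1981 × 1.8478% = 13.8380%.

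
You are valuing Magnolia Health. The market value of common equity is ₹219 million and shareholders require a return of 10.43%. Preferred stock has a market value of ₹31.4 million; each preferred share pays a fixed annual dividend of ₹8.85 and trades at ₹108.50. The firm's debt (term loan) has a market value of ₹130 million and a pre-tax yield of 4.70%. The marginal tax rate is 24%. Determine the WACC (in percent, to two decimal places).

7.90%

Cost of preferred: Rp = 8.85 / 108.5 = 8.1567%.
Total capital V = 219 + 31.4 + 130 = 380.4.
Equity: weight = 219/380.4 = 0.5757; cost = 10.43%.
Preferred: weight = 31.4/380.4 = 0.0825; cost = 8.1567%.
Term loan: weight = 130/380.4 = 0.3417; after-tax cost = 4.7% × (1 − 24%) = 3.5720%.
WACC = 0.5757 × 10.4300% + 0.0825 × 8.1567% + 0.3417 × 3.5720% = 7.8987%.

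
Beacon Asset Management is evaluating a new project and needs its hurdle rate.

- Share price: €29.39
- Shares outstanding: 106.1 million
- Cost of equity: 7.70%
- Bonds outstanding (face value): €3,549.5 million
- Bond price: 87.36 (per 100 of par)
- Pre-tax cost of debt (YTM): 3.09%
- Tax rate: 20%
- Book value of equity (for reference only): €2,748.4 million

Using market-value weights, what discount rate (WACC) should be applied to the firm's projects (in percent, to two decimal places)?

5.09%

Market value of equity E = 29.39 × 106.1m = 3118.279m. Market value of debt D = 3549.5m × 87.36/100 = 3100.8432m.
Total capital V = 3118.279 + 3100.8432 = 6219.1222.
Equity: weight = 3118.279/6219.1222 = 0.5014; cost = 7.7%.
Bonds outstanding: weight = 3100.8432/6219.1222 = 0.4986; after-tax cost = 3.09% × (1 − 20%) = 2.4720%.
WACC = 0.5014 × 7.7000% + 0.4986 × 2.4720% = 5.0933%.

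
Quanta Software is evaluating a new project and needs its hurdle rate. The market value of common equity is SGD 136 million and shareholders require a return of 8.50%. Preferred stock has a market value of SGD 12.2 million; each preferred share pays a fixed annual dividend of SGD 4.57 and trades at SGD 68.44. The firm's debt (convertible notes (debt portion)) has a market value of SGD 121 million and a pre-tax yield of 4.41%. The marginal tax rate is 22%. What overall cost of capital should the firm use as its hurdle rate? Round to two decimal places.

6.14%

Cost of preferred: Rp = 4.57 / 68.44 = 6.6774%.
Total capital V = 136 + 12.2 + 121 = 269.2.
Equity: weight = 136/269.2 = 0.5052; cost = 8.5%.
Preferred: weight = 12.2/269.2 = 0.0453; cost = 6.6774%.
Convertible notes (debt portion): weight = 121/269.2 = 0.4495; after-tax cost = 4.41% × (1 − 22%) = 3.4398%.
WACC = 0.5052 × 8.5000% + 0.0453 × 6.6774% + 0.4495 × 3.4398% = 6.1429%.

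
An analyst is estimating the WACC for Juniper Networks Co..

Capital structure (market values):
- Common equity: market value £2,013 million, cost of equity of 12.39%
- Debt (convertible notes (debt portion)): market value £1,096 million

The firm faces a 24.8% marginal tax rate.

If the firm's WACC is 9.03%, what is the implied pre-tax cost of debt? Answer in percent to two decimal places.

Total capital V = 2013 + 1096 = 3109.
Equity weight = 2013/3109 = 0.6475.
Convertible notes (debt portion) weight = 1096/3109 = 0.3525.
Equity contribution = 0.6475 × 12.39% = 8.0222%.
Remaining for debt = 9.03% − 8.0222% = 1.0078%.
Rd × (1 − 24.8%) × 0.3525 = 1.0078%  ⇒  Rd = 3.8015%.

3.80%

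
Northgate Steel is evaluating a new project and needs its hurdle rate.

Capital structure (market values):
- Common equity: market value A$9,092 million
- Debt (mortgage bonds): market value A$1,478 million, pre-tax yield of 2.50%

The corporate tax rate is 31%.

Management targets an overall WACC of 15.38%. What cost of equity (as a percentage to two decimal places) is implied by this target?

17.60%

Total capital V = 9092 + 1478 = 10570.
Equity weight = 9092/10570 = 0.8602.
Mortgage bonds weight = 1478/10570 = 0.1398.
Debt contribution = 0.1398 × 2.5% × (1 − 31%) = 0.2412%.
Required equity contribution = 15.38% − 0.2412% = 15.1388%.
Re = 15.1388% / 0.8602 = 17.5998%.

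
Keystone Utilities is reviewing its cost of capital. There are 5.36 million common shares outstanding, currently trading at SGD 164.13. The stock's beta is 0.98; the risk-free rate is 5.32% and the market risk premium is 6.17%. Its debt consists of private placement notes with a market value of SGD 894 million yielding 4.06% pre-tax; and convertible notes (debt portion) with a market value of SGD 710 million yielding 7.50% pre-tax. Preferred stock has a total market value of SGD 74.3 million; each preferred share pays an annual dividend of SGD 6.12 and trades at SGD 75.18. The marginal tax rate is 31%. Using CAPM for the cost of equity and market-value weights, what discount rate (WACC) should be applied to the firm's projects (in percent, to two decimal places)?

6.56%

Cost of equity via CAPM: Re = 5.32% + 0.98 × 6.17% = 11.3666%.
Cost of preferred: Rp = 6.12 / 75.18 = 8.1405%.
Market value of equity E = 164.13 × 5.36m = 879.7368m.
Total capital V = 879.7368 + 74.3 + 894 + 710 = 2558.0368.
Equity: weight = 879.7368/2558.0368 = 0.3439; cost = 11.3666%.
Preferred: weight = 74.3/2558.0368 = 0.0290; cost = 8.1405%.
Private placement notes: weight = 894/2558.0368 = 0.3495; after-tax cost = 4.06% × (1 − 31%) = 2.8014%.
Convertible notes (debt portion): weight = 710/2558.0368 = 0.2776; after-tax cost = 7.5% × (1 − 31%) = 5.1750%.
WACC = 0.3439 × 11.3666% + 0.0290 × 8.1405% + 0.3495 × 2.8014% + 0.2776 × 5.1750% = 6.5610%.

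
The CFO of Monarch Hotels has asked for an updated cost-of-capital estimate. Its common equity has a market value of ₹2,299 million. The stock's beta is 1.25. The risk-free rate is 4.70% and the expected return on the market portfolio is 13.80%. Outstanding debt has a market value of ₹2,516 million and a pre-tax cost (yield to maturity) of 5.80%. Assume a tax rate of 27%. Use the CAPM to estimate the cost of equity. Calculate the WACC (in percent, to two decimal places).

9.89%

Market risk premium = 13.8% − 4.7% = 9.1%.
Cost of equity via CAPM: Re = 4.7% + 1.25 × 9.1% = 16.0750%.
Total capital V = 2299 + 2516 = 4815.
Equity: weight = 2299/4815 = 0.4775; cost = 16.075%.
Debt: weight = 2516/4815 = 0.5225; after-tax cost = 5.8% × (1 − 27%) = 4.2340%.
WACC = 0.4775 × 16.0750% + 0.5225 × 4.2340% = 9.8877%.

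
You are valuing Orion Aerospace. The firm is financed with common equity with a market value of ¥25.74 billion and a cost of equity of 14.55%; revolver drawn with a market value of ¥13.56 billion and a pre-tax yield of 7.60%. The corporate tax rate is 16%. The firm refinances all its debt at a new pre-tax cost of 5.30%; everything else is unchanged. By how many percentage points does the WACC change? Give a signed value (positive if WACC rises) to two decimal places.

Current WACC:
Total capital V = 25.74 + 13.56 = 39.3.
Equity: weight = 25.74/39.3 = 0.6550; cost = 14.55%.
Revolver drawn: weight = 13.56/39.3 = 0.3450; after-tax cost = 7.6% × (1 − 16%) = 6.3840%.
WACC = 0.6550 × 14.5500% + 0.3450 × 6.3840% = 11.7324%.
After the change:
Total capital V = 25.74 + 13.56 = 39.3.
Equity: weight = 25.74/39.3 = 0.6550; cost = 14.55%.
Revolver drawn: weight = 13.56/39.3 = 0.3450; after-tax cost = 5.3% × (1 − 16%) = 4.4520%.
WACC = 0.6550 × 14.5500% + 0.3450 × 4.4520% = 11.0658%.
Change in WACC = 11.0658% − 11.7324% = -0.6666 pp.

-0.67 pp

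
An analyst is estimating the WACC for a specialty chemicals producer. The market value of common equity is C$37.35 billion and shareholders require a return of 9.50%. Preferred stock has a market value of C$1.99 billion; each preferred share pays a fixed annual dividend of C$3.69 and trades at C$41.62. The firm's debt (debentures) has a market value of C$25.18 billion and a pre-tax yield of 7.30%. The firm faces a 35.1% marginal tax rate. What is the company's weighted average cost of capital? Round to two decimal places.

Cost of preferred: Rp = 3.69 / 41.62 = 8.8659%.
Total capital V = 37.35 + 1.99 + 25.18 = 64.52.
Equity: weight = 37.35/64.52 = 0.5789; cost = 9.5%.
Preferred: weight = 1.99/64.52 = 0.0308; cost = 8.8659%.
Debentures: weight = 25.18/64.52 = 0.3903; after-tax cost = 7.3% × (1 − 35.1%) = 4.7377%.
WACC = 0.5789 × 9.5000% + 0.0308 × 8.8659% + 0.3903 × 4.7377% = 7.6219%.

7.62%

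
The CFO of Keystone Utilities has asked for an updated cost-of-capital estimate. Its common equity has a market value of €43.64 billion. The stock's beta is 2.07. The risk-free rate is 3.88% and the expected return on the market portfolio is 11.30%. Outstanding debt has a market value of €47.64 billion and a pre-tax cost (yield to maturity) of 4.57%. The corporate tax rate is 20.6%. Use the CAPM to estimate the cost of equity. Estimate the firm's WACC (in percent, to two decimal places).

Market risk premium = 11.3% − 3.88% = 7.42%.
Cost of equity via CAPM: Re = 3.88% + 2.07 × 7.42% = 19.2394%.
Total capital V = 43.64 + 47.64 = 91.28.
Equity: weight = 43.64/91.28 = 0.4781; cost = 19.2394%.
Debt: weight = 47.64/91.28 = 0.5219; after-tax cost = 4.57% × (1 − 20.6%) = 3.6286%.
WACC = 0.4781 × 19.2394% + 0.5219 × 3.6286% = 11.0919%.

11.09%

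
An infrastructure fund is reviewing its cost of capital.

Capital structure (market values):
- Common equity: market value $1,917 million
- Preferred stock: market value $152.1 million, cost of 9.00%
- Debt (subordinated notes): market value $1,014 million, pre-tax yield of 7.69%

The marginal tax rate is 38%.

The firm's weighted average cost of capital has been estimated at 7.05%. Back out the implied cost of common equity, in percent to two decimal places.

8.10%

Total capital V = 1917 + 152.1 + 1014 = 3083.1.
Equity weight = 1917/3083.1 = 0.6218.
Preferred weight = 152.1/3083.1 = 0.0493.
Subordinated notes weight = 1014/3083.1 = 0.3289.
Debt contribution = 0.3289 × 7.69% × (1 − 38%) = 1.5681%.
Preferred contribution = 0.0493 × 9% = 0.4440%.
Required equity contribution = 7.05% − 2.0121% = 5.0379%.
Re = 5.0379% / 0.6218 = 8.1025%.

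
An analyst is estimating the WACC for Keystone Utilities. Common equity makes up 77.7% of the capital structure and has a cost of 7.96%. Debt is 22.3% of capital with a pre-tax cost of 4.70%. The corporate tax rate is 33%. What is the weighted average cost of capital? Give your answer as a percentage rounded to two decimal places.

6.89%

After-tax cost of debt = 4.7% × (1 − 33%) = 3.1490%.
WACC = 0.777 × 7.9600% + 0.223 × 3.1490% = 6.8871%.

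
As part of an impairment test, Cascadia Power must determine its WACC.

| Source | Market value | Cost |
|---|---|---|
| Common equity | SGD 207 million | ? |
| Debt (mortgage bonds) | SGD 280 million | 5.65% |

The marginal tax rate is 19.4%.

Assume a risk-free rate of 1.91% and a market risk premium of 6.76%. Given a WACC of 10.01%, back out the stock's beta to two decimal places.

Total capital V = 207 + 280 = 487.
Equity weight = 207/487 = 0.4251.
Mortgage bonds weight = 280/487 = 0.5749.
Debt contribution = 0.5749 × 5.65% × (1 − 19.4%) = 2.6183%.
Required equity contribution = 10.01% − 2.6183% = 7.3917%  ⇒  Re = 17.3902%.
CAPM: 17.3902% = 1.91% + β × 6.76%  ⇒  β = 2.2900.

2.29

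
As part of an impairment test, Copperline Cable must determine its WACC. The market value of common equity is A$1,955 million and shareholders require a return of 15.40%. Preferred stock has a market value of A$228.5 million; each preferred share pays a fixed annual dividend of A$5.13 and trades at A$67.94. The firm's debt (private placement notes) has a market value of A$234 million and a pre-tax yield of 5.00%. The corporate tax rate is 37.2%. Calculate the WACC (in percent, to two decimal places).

Cost of preferred: Rp = 5.13 / 67.94 = 7.5508%.
Total capital V = 1955 + 228.5 + 234 = 2417.5.
Equity: weight = 1955/2417.5 = 0.8087; cost = 15.4%.
Preferred: weight = 228.5/2417.5 = 0.0945; cost = 7.5508%.
Private placement notes: weight = 234/2417.5 = 0.0968; after-tax cost = 5% × (1 − 37.2%) = 3.1400%.
WACC = 0.8087 × 15.4000% + 0.0945 × 7.5508% + 0.0968 × 3.1400% = 13.4714%.

13.47%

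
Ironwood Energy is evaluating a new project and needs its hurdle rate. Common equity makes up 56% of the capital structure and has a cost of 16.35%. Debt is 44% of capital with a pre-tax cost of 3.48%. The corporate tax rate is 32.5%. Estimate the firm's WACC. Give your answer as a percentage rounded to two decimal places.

10.19%

After-tax cost of debt = 3.48% × (1 − 32.5%) = 2.3490%.
WACC = 0.560 × 16.3500% + 0.440 × 2.3490% = 10.1896%.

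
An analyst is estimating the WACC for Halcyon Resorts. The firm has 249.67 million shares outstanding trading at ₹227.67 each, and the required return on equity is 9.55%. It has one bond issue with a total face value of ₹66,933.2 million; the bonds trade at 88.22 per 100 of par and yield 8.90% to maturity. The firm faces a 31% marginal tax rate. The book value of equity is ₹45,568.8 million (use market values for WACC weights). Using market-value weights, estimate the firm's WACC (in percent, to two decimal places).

Market value of equity E = 227.67 × 249.67m = 56842.3689m. Market value of debt D = 66933.2m × 88.22/100 = 59048.46904m.
Total capital V = 56842.3689 + 59048.46904 = 115890.83794.
Equity: weight = 56842.3689/115890.83794 = 0.4905; cost = 9.55%.
Bonds outstanding: weight = 59048.46904/115890.83794 = 0.5095; after-tax cost = 8.9% × (1 − 31%) = 6.1410%.
WACC = 0.4905 × 9.5500% + 0.5095 × 6.1410% = 7.8131%.

7.81%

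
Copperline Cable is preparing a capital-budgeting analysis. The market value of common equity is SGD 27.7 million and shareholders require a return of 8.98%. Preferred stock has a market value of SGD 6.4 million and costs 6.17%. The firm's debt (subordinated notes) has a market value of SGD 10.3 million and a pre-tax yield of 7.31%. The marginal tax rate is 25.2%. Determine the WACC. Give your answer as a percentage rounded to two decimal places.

Total capital V = 27.7 + 6.4 + 10.3 = 44.4.
Equity: weight = 27.7/44.4 = 0.6239; cost = 8.98%.
Preferred: weight = 6.4/44.4 = 0.1441; cost = 6.17%.
Subordinated notes: weight = 10.3/44.4 = 0.2320; after-tax cost = 7.31% × (1 − 25.2%) = 5.4679%.
WACC = 0.6239 × 8.9800% + 0.1441 × 6.1700% + 0.2320 × 5.4679% = 7.7602%.

7.76%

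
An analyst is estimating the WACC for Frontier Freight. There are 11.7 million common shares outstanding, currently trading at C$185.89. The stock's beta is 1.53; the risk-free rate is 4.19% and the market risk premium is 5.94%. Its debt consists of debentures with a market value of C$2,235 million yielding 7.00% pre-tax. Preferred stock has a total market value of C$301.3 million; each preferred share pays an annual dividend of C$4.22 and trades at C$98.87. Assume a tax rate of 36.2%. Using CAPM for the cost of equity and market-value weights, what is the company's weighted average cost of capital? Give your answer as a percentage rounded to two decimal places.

8.52%

Cost of equity via CAPM: Re = 4.19% + 1.53 × 5.94% = 13.2782%.
Cost of preferred: Rp = 4.22 / 98.87 = 4.2682%.
Market value of equity E = 185.89 × 11.7m = 2174.913m.
Total capital V = 2174.913 + 301.3 + 2235 = 4711.213.
Equity: weight = 2174.913/4711.213 = 0.4616; cost = 13.2782%.
Preferred: weight = 301.3/4711.213 = 0.0640; cost = 4.2682%.
Debentures: weight = 2235/4711.213 = 0.4744; after-tax cost = 7% × (1 − 36.2%) = 4.4660%.
WACC = 0.4616 × 13.2782% + 0.0640 × 4.2682% + 0.4744 × 4.4660% = 8.5215%.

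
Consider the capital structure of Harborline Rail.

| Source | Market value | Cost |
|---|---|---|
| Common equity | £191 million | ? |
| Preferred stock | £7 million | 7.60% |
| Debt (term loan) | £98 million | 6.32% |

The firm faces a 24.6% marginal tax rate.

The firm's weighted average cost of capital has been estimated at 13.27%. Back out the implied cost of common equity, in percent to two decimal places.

17.84%

Total capital V = 191 + 7 + 98 = 296.
Equity weight = 191/296 = 0.6453.
Preferred weight = 7/296 = 0.0236.
Term loan weight = 98/296 = 0.3311.
Debt contribution = 0.3311 × 6.32% × (1 − 24.6%) = 1.5777%.
Preferred contribution = 0.0236 × 7.6% = 0.1797%.
Required equity contribution = 13.27% − 1.7574% = 11.5126%.
Re = 11.5126% / 0.6453 = 17.8415%.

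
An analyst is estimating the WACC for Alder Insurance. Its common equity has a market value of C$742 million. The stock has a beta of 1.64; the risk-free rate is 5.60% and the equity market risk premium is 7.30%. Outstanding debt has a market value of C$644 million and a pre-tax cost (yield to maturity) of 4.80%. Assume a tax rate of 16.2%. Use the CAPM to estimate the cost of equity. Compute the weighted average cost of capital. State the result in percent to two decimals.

11.28%

Cost of equity via CAPM: Re = 5.6% + 1.64 × 7.3% = 17.5720%.
Total capital V = 742 + 644 = 1386.
Equity: weight = 742/1386 = 0.5354; cost = 17.572%.
Debt: weight = 644/1386 = 0.4646; after-tax cost = 4.8% × (1 − 16.2%) = 4.0224%.
WACC = 0.5354 × 17.5720% + 0.4646 × 4.0224% = 11.2762%.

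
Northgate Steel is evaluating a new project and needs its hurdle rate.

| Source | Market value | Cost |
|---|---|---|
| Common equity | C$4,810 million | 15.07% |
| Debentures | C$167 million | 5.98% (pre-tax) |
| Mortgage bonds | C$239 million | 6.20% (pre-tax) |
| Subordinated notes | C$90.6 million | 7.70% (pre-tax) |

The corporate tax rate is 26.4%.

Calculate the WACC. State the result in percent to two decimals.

Total capital V = 4810 + 167 + 239 + 90.6 = 5306.6.
Equity: weight = 4810/5306.6 = 0.9064; cost = 15.07%.
Debentures: weight = 167/5306.6 = 0.0315; after-tax cost = 5.98% × (1 − 26.4%) = 4.4013%.
Mortgage bonds: weight = 239/5306.6 = 0.0450; after-tax cost = 6.2% × (1 − 26.4%) = 4.5632%.
Subordinated notes: weight = 90.6/5306.6 = 0.0171; after-tax cost = 7.7% × (1 − 26.4%) = 5.6672%.
WACC = 0.9064 × 15.0700% + 0.0315 × 4.4013% + 0.0450 × 4.5632% + 0.0171 × 5.6672% = 14.1005%.

14.10%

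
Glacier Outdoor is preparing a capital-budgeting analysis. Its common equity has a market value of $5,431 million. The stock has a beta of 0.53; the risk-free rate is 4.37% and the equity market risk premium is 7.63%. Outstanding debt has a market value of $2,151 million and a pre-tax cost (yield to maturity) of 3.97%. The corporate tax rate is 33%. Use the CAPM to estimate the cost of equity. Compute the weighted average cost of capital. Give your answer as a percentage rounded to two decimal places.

6.78%

Cost of equity via CAPM: Re = 4.37% + 0.53 × 7.63% = 8.4139%.
Total capital V = 5431 + 2151 = 7582.
Equity: weight = 5431/7582 = 0.7163; cost = 8.4139%.
Debt: weight = 2151/7582 = 0.2837; after-tax cost = 3.97% × (1 − 33%) = 2.6599%.
WACC = 0.7163 × 8.4139% + 0.2837 × 2.6599% = 6.7815%.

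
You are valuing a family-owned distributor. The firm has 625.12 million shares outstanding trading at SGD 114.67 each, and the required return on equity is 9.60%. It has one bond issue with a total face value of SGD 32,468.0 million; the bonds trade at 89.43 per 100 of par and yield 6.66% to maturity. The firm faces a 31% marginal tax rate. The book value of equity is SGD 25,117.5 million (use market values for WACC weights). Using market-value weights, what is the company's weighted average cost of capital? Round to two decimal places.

8.16%

Market value of equity E = 114.67 × 625.12m = 71682.5104m. Market value of debt D = 32468m × 89.43/100 = 29036.1324m.
Total capital V = 71682.5104 + 29036.1324 = 100718.6428.
Equity: weight = 71682.5104/100718.6428 = 0.7117; cost = 9.6%.
Bonds outstanding: weight = 29036.1324/100718.6428 = 0.2883; after-tax cost = 6.66% × (1 − 31%) = 4.5954%.
WACC = 0.7117 × 9.6000% + 0.2883 × 4.5954% = 8.1572%.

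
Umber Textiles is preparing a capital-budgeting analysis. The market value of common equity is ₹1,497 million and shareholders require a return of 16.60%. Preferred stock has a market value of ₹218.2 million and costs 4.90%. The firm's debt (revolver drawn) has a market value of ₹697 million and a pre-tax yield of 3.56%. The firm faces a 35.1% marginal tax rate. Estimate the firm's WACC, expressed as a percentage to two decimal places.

Total capital V = 1497 + 218.2 + 697 = 2412.2.
Equity: weight = 1497/2412.2 = 0.6206; cost = 16.6%.
Preferred: weight = 218.2/2412.2 = 0.0905; cost = 4.9%.
Revolver drawn: weight = 697/2412.2 = 0.2889; after-tax cost = 3.56% × (1 − 35.1%) = 2.3104%.
WACC = 0.6206 × 16.6000% + 0.0905 × 4.9000% + 0.2889 × 2.3104% = 11.4127%.

11.41%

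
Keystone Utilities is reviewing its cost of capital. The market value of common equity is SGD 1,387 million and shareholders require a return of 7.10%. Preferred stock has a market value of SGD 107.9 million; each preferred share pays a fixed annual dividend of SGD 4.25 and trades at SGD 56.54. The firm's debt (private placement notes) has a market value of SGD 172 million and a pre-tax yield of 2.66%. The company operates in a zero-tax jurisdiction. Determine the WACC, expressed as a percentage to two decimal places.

6.67%

Cost of preferred: Rp = 4.25 / 56.54 = 7.5168%.
Total capital V = 1387 + 107.9 + 172 = 1666.9.
Equity: weight = 1387/1666.9 = 0.8321; cost = 7.1%.
Preferred: weight = 107.9/1666.9 = 0.0647; cost = 7.5168%.
Private placement notes: weight = 172/1666.9 = 0.1032; after-tax cost = 2.66% × (1 − 0%) = 2.6600%.
WACC = 0.8321 × 7.1000% + 0.0647 × 7.5168% + 0.1032 × 2.6600% = 6.6688%.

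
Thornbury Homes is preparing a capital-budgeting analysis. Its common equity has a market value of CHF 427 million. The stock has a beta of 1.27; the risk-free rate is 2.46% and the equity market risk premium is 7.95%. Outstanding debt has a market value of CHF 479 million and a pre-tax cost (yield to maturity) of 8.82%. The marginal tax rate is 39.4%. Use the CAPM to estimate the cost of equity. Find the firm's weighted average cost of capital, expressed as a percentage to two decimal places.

Cost of equity via CAPM: Re = 2.46% + 1.27 × 7.95% = 12.5565%.
Total capital V = 427 + 479 = 906.
Equity: weight = 427/906 = 0.4713; cost = 12.5565%.
Debt: weight = 479/906 = 0.5287; after-tax cost = 8.82% × (1 − 39.4%) = 5.3449%.
WACC = 0.4713 × 12.5565% + 0.5287 × 5.3449% = 8.7438%.

8.74%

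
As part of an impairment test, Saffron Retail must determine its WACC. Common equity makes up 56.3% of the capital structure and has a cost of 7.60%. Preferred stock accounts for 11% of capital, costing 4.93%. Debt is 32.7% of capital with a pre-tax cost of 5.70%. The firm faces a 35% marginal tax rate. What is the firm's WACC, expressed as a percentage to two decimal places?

After-tax cost of debt = 5.7% × (1 − 35%) = 3.7050%.
WACC = 0.563 × 7.6000% + 0.110 × 4.9300% + 0.327 × 3.7050% = 6.0326%.

6.03%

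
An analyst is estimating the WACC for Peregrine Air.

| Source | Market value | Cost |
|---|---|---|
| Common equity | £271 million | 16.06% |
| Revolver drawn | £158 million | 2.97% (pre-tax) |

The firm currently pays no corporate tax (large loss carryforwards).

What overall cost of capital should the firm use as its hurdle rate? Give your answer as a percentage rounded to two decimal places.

Total capital V = 271 + 158 = 429.
Equity: weight = 271/429 = 0.6317; cost = 16.06%.
Revolver drawn: weight = 158/429 = 0.3683; after-tax cost = 2.97% × (1 − 0%) = 2.9700%.
WACC = 0.6317 × 16.0600% + 0.3683 × 2.9700% = 11.2390%.

11.24%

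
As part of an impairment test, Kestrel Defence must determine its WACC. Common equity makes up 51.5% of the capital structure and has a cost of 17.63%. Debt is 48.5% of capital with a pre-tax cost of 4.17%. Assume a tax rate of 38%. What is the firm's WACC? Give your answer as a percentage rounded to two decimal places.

10.33%

After-tax cost of debt = 4.17% × (1 − 38%) = 2.5854%.
WACC = 0.515 × 17.6300% + 0.485 × 2.5854% = 10.3334%.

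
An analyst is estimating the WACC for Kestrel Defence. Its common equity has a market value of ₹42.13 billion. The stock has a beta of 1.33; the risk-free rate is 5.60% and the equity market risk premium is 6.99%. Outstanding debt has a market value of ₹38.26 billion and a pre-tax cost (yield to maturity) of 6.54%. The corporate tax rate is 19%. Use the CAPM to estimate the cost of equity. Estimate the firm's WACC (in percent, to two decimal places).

10.33%

Cost of equity via CAPM: Re = 5.6% + 1.33 × 6.99% = 14.8967%.
Total capital V = 42.13 + 38.26 = 80.39.
Equity: weight = 42.13/80.39 = 0.5241; cost = 14.8967%.
Debt: weight = 38.26/80.39 = 0.4759; after-tax cost = 6.54% × (1 − 19%) = 5.2974%.
WACC = 0.5241 × 14.8967% + 0.4759 × 5.2974% = 10.3281%.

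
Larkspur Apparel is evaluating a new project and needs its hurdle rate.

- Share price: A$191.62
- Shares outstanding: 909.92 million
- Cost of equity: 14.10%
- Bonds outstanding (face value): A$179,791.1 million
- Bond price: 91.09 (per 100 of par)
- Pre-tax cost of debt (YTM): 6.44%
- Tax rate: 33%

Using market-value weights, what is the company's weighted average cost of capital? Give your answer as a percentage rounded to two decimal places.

9.36%

Market value of equity E = 191.62 × 909.92m = 174358.8704m. Market value of debt D = 179791.1m × 91.09/100 = 163771.71299m.
Total capital V = 174358.8704 + 163771.71299 = 338130.58339.
Equity: weight = 174358.8704/338130.58339 = 0.5157; cost = 14.1%.
Bonds outstanding: weight = 163771.71299/338130.58339 = 0.4843; after-tax cost = 6.44% × (1 − 33%) = 4.3148%.
WACC = 0.5157 × 14.1000% + 0.4843 × 4.3148% = 9.3606%.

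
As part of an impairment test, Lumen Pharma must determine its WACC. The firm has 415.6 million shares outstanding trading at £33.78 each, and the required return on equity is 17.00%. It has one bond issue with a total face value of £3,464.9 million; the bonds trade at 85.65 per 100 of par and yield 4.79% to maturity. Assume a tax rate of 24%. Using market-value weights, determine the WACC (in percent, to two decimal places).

Market value of equity E = 33.78 × 415.6m = 14038.968m. Market value of debt D = 3464.9m × 85.65/100 = 2967.68685m.
Total capital V = 14038.968 + 2967.68685 = 17006.65485.
Equity: weight = 14038.968/17006.65485 = 0.8255; cost = 17%.
Bonds outstanding: weight = 2967.68685/17006.65485 = 0.1745; after-tax cost = 4.79% × (1 − 24%) = 3.6404%.
WACC = 0.8255 × 17.0000% + 0.1745 × 3.6404% = 14.6687%.

14.67%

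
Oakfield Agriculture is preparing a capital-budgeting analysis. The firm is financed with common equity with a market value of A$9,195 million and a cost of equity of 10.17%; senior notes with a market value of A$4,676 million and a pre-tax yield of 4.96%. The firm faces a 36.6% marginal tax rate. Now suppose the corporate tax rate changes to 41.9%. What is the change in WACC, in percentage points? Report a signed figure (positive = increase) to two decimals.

Current WACC:
Total capital V = 9195 + 4676 = 13871.
Equity: weight = 9195/13871 = 0.6629; cost = 10.17%.
Senior notes: weight = 4676/13871 = 0.3371; after-tax cost = 4.96% × (1 − 36.6%) = 3.1446%.
WACC = 0.6629 × 10.1700% + 0.3371 × 3.1446% = 7.8017%.
After the change:
Total capital V = 9195 + 4676 = 13871.
Equity: weight = 9195/13871 = 0.6629; cost = 10.17%.
Senior notes: weight = 4676/13871 = 0.3371; after-tax cost = 4.96% × (1 − 41.9%) = 2.8818%.
WACC = 0.6629 × 10.1700% + 0.3371 × 2.8818% = 7.7131%.
Change in WACC = 7.7131% − 7.8017% = -0.0886 pp.

-0.09 pp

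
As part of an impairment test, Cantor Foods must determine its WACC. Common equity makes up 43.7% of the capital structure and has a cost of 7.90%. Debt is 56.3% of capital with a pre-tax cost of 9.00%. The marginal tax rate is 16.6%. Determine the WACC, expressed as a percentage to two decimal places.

After-tax cost of debt = 9% × (1 − 16.6%) = 7.5060%.
WACC = 0.437 × 7.9000% + 0.563 × 7.5060% = 7.6782%.

7.68%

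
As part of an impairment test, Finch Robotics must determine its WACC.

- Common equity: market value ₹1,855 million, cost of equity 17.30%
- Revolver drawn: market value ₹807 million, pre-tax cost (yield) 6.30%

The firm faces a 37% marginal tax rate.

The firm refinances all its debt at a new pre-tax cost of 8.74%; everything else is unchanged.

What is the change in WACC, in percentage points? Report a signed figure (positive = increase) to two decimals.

Current WACC:
Total capital V = 1855 + 807 = 2662.
Equity: weight = 1855/2662 = 0.6968; cost = 17.3%.
Revolver drawn: weight = 807/2662 = 0.3032; after-tax cost = 6.3% × (1 − 37%) = 3.9690%.
WACC = 0.6968 × 17.3000% + 0.3032 × 3.9690% = 13.2586%.
After the change:
Total capital V = 1855 + 807 = 2662.
Equity: weight = 1855/2662 = 0.6968; cost = 17.3%.
Revolver drawn: weight = 807/2662 = 0.3032; after-tax cost = 8.74% × (1 − 37%) = 5.5062%.
WACC = 0.6968 × 17.3000% + 0.3032 × 5.5062% = 13.7246%.
Change in WACC = 13.7246% − 13.2586% = 0.4660 pp.

+0.47 pp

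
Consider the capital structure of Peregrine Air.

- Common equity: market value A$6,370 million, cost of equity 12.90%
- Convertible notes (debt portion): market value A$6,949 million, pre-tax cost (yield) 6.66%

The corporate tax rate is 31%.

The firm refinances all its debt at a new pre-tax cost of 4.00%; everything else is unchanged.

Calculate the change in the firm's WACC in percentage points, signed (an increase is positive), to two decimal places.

-0.96 pp

Current WACC:
Total capital V = 6370 + 6949 = 13319.
Equity: weight = 6370/13319 = 0.4783; cost = 12.9%.
Convertible notes (debt portion): weight = 6949/13319 = 0.5217; after-tax cost = 6.66% × (1 − 31%) = 4.5954%.
WACC = 0.4783 × 12.9000% + 0.5217 × 4.5954% = 8.5672%.
After the change:
Total capital V = 6370 + 6949 = 13319.
Equity: weight = 6370/13319 = 0.4783; cost = 12.9%.
Convertible notes (debt portion): weight = 6949/13319 = 0.5217; after-tax cost = 4% × (1 − 31%) = 2.7600%.
WACC = 0.4783 × 12.9000% + 0.5217 × 2.7600% = 7.6096%.
Change in WACC = 7.6096% − 8.5672% = -0.9576 pp.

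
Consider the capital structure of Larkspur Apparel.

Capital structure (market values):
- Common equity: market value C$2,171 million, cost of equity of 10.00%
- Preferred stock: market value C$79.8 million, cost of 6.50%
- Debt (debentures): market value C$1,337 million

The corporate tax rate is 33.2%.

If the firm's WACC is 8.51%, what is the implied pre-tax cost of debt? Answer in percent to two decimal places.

9.30%

Total capital V = 2171 + 79.8 + 1337 = 3587.8.
Equity weight = 2171/3587.8 = 0.6051.
Preferred weight = 79.8/3587.8 = 0.0222.
Debentures weight = 1337/3587.8 = 0.3727.
Equity contribution = 0.6051 × 10% = 6.0511%.
Preferred contribution = 0.0222 × 6.5% = 0.1446%.
Remaining for debt = 8.51% − 6.1956% = 2.3144%.
Rd × (1 − 33.2%) × 0.3727 = 2.3144%  ⇒  Rd = 9.2972%.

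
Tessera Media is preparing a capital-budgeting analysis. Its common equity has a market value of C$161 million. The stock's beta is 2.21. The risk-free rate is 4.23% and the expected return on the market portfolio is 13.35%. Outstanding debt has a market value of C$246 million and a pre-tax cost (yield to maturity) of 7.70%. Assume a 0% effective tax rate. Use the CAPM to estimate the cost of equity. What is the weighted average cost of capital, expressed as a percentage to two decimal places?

Market risk premium = 13.35% − 4.23% = 9.12%.
Cost of equity via CAPM: Re = 4.23% + 2.21 × 9.12% = 24.3852%.
Total capital V = 161 + 246 = 407.
Equity: weight = 161/407 = 0.3956; cost = 24.3852%.
Debt: weight = 246/407 = 0.6044; after-tax cost = 7.7% × (1 − 0%) = 7.7000%.
WACC = 0.3956 × 24.3852% + 0.6044 × 7.7000% = 14.3003%.

14.30%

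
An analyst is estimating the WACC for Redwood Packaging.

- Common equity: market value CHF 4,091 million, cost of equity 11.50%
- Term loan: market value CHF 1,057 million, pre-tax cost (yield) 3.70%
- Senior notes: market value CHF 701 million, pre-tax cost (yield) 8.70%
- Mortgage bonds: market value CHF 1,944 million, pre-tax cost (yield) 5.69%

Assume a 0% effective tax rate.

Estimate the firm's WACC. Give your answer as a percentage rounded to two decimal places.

8.74%

Total capital V = 4091 + 1057 + 701 + 1944 = 7793.
Equity: weight = 4091/7793 = 0.5250; cost = 11.5%.
Term loan: weight = 1057/7793 = 0.1356; after-tax cost = 3.7% × (1 − 0%) = 3.7000%.
Senior notes: weight = 701/7793 = 0.0900; after-tax cost = 8.7% × (1 − 0%) = 8.7000%.
Mortgage bonds: weight = 1944/7793 = 0.2495; after-tax cost = 5.69% × (1 − 0%) = 5.6900%.
WACC = 0.5250 × 11.5000% + 0.1356 × 3.7000% + 0.0900 × 8.7000% + 0.2495 × 5.6900% = 8.7409%.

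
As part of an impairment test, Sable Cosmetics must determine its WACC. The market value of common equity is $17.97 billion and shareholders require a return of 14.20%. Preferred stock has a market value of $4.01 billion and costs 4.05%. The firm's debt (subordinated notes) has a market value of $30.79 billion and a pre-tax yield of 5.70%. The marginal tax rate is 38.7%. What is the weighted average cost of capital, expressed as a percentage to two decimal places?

7.18%

Total capital V = 17.97 + 4.01 + 30.79 = 52.77.
Equity: weight = 17.97/52.77 = 0.3405; cost = 14.2%.
Preferred: weight = 4.01/52.77 = 0.0760; cost = 4.05%.
Subordinated notes: weight = 30.79/52.77 = 0.5835; after-tax cost = 5.7% × (1 − 38.7%) = 3.4941%.
WACC = 0.3405 × 14.2000% + 0.0760 × 4.0500% + 0.5835 × 3.4941% = 7.1821%.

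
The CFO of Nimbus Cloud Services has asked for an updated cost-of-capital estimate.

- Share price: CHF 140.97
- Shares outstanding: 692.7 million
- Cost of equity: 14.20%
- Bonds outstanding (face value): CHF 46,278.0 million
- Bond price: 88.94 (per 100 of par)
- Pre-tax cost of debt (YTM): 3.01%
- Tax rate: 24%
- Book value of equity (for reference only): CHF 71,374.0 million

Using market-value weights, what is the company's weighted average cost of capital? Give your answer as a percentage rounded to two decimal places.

10.67%

Market value of equity E = 140.97 × 692.7m = 97649.919m. Market value of debt D = 46278m × 88.94/100 = 41159.6532m.
Total capital V = 97649.919 + 41159.6532 = 138809.5722.
Equity: weight = 97649.919/138809.5722 = 0.7035; cost = 14.2%.
Bonds outstanding: weight = 41159.6532/138809.5722 = 0.2965; after-tax cost = 3.01% × (1 − 24%) = 2.2876%.
WACC = 0.7035 × 14.2000% + 0.2965 × 2.2876% = 10.6677%.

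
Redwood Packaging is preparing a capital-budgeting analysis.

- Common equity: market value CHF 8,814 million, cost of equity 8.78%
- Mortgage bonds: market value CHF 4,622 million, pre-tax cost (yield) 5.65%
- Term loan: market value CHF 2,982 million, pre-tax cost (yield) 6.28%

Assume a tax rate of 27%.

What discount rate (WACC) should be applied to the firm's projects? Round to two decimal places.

6.71%

Total capital V = 8814 + 4622 + 2982 = 16418.
Equity: weight = 8814/16418 = 0.5368; cost = 8.78%.
Mortgage bonds: weight = 4622/16418 = 0.2815; after-tax cost = 5.65% × (1 − 27%) = 4.1245%.
Term loan: weight = 2982/16418 = 0.1816; after-tax cost = 6.28% × (1 − 27%) = 4.5844%.
WACC = 0.5368 × 8.7800% + 0.2815 × 4.1245% + 0.1816 × 4.5844% = 6.7073%.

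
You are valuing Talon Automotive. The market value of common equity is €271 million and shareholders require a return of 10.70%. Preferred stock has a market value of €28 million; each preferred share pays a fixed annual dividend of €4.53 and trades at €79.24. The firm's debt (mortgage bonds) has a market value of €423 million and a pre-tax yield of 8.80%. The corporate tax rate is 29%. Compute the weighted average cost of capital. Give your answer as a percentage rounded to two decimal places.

Cost of preferred: Rp = 4.53 / 79.24 = 5.7168%.
Total capital V = 271 + 28 + 423 = 722.
Equity: weight = 271/722 = 0.3753; cost = 10.7%.
Preferred: weight = 28/722 = 0.0388; cost = 5.7168%.
Mortgage bonds: weight = 423/722 = 0.5859; after-tax cost = 8.8% × (1 − 29%) = 6.2480%.
WACC = 0.3753 × 10.7000% + 0.0388 × 5.7168% + 0.5859 × 6.2480% = 7.8984%.

7.90%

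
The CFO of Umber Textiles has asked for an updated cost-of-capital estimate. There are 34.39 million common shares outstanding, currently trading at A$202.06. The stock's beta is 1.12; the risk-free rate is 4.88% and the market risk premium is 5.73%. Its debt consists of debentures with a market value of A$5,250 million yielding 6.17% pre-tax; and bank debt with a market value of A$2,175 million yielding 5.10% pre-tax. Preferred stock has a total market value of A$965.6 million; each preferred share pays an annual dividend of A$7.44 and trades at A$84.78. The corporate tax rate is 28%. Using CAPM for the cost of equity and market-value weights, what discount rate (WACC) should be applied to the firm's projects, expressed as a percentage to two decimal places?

Cost of equity via CAPM: Re = 4.88% + 1.12 × 5.73% = 11.2976%.
Cost of preferred: Rp = 7.44 / 84.78 = 8.7757%.
Market value of equity E = 202.06 × 34.39m = 6948.8434m.
Total capital V = 6948.8434 + 965.6 + 5250 + 2175 = 15339.4434.
Equity: weight = 6948.8434/15339.4434 = 0.4530; cost = 11.2976%.
Preferred: weight = 965.6/15339.4434 = 0.0629; cost = 8.7757%.
Debentures: weight = 5250/15339.4434 = 0.3423; after-tax cost = 6.17% × (1 − 28%) = 4.4424%.
Bank debt: weight = 2175/15339.4434 = 0.1418; after-tax cost = 5.1% × (1 − 28%) = 3.6720%.
WACC = 0.4530 × 11.2976% + 0.0629 × 8.7757% + 0.3423 × 4.4424% + 0.1418 × 3.6720% = 7.7114%.

7.71%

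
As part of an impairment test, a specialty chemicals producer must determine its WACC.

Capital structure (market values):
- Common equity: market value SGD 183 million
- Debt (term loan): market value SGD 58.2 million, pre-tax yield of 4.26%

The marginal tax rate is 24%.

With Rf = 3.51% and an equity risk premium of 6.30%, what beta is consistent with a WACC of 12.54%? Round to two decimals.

Total capital V = 183 + 58.2 = 241.2.
Equity weight = 183/241.2 = 0.7587.
Term loan weight = 58.2/241.2 = 0.2413.
Debt contribution = 0.2413 × 4.26% × (1 − 24%) = 0.7812%.
Required equity contribution = 12.54% − 0.7812% = 11.7588%  ⇒  Re = 15.4985%.
CAPM: 15.4985% = 3.51% + β × 6.3%  ⇒  β = 1.9029.

1.90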